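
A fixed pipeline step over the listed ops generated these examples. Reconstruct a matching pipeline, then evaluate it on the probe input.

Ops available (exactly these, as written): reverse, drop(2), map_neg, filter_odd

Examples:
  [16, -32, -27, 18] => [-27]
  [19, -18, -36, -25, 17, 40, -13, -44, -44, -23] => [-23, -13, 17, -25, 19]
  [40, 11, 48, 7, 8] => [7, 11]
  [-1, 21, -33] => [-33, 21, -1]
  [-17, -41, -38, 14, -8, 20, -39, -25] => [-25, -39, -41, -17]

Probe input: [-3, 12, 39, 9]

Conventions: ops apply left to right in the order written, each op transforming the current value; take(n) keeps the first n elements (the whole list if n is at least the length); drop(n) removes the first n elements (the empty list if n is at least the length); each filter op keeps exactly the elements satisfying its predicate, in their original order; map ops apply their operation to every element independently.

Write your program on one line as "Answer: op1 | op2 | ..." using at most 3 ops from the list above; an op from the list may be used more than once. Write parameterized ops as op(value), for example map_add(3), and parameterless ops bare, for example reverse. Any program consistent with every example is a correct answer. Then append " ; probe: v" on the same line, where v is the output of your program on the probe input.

filter_odd | reverse ; probe: [9, 39, -3]

Check, running the answer program on each example:
  [16, -32, -27, 18] -> [-27] -> [-27]
  [19, -18, -36, -25, 17, 40, -13, -44, -44, -23] -> [19, -25, 17, -13, -23] -> [-23, -13, 17, -25, 19]
  [40, 11, 48, 7, 8] -> [11, 7] -> [7, 11]
  [-1, 21, -33] -> [-1, 21, -33] -> [-33, 21, -1]
  [-17, -41, -38, 14, -8, 20, -39, -25] -> [-17, -41, -39, -25] -> [-25, -39, -41, -17]
  probe: [-3, 12, 39, 9] -> [-3, 39, 9] -> [9, 39, -3]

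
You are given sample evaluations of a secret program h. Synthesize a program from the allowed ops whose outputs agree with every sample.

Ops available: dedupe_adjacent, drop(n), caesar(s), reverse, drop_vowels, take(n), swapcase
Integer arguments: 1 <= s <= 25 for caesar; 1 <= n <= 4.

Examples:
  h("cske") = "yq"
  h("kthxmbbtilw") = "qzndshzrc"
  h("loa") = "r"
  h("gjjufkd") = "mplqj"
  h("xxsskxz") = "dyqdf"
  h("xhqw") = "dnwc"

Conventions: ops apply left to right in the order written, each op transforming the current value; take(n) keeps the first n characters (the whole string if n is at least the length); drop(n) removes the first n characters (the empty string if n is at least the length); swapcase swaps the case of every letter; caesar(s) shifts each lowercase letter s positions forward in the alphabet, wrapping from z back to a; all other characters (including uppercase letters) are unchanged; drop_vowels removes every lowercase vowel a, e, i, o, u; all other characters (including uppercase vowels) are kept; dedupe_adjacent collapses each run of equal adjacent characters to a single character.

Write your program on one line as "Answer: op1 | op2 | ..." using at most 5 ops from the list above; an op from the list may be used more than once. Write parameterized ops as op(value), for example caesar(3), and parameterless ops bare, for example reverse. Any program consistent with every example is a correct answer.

drop_vowels | caesar(24) | caesar(8) | dedupe_adjacent | drop_vowels

Check, running the answer program on each example:
  "cske" -> "csk" -> "aqi" -> "iyq" -> "iyq" -> "yq"
  "kthxmbbtilw" -> "kthxmbbtlw" -> "irfvkzzrju" -> "qzndshhzrc" -> "qzndshzrc" -> "qzndshzrc"
  "loa" -> "l" -> "j" -> "r" -> "r" -> "r"
  "gjjufkd" -> "gjjfkd" -> "ehhdib" -> "mpplqj" -> "mplqj" -> "mplqj"
  "xxsskxz" -> "xxsskxz" -> "vvqqivx" -> "ddyyqdf" -> "dyqdf" -> "dyqdf"
  "xhqw" -> "xhqw" -> "vfou" -> "dnwc" -> "dnwc" -> "dnwc"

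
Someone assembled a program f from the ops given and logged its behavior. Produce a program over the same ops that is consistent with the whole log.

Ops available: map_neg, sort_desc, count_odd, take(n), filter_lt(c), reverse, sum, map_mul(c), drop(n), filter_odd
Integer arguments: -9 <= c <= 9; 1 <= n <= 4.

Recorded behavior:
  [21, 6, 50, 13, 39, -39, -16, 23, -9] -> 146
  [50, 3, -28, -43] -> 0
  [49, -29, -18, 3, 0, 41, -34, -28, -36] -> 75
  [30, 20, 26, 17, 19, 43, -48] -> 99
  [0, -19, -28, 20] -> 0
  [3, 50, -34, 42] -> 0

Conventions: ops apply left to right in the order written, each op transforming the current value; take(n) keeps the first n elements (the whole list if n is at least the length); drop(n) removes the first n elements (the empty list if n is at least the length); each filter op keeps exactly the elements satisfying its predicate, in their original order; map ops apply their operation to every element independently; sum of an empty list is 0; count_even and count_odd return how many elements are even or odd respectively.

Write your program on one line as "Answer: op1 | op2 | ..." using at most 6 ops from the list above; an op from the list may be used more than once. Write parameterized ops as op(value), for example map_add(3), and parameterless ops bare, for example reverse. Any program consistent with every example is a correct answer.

sort_desc | reverse | drop(4) | sort_desc | sum

Check, running the answer program on each example:
  [21, 6, 50, 13, 39, -39, -16, 23, -9] -> [50, 39, 23, 21, 13, 6, -9, -16, -39] -> [-39, -16, -9, 6, 13, 21, 23, 39, 50] -> [13, 21, 23, 39, 50] -> [50, 39, 23, 21, 13] -> 146
  [50, 3, -28, -43] -> [50, 3, -28, -43] -> [-43, -28, 3, 50] -> [] -> [] -> 0
  [49, -29, -18, 3, 0, 41, -34, -28, -36] -> [49, 41, 3, 0, -18, -28, -29, -34, -36] -> [-36, -34, -29, -28, -18, 0, 3, 41, 49] -> [-18, 0, 3, 41, 49] -> [49, 41, 3, 0, -18] -> 75
  [30, 20, 26, 17, 19, 43, -48] -> [43, 30, 26, 20, 19, 17, -48] -> [-48, 17, 19, 20, 26, 30, 43] -> [26, 30, 43] -> [43, 30, 26] -> 99
  [0, -19, -28, 20] -> [20, 0, -19, -28] -> [-28, -19, 0, 20] -> [] -> [] -> 0
  [3, 50, -34, 42] -> [50, 42, 3, -34] -> [-34, 3, 42, 50] -> [] -> [] -> 0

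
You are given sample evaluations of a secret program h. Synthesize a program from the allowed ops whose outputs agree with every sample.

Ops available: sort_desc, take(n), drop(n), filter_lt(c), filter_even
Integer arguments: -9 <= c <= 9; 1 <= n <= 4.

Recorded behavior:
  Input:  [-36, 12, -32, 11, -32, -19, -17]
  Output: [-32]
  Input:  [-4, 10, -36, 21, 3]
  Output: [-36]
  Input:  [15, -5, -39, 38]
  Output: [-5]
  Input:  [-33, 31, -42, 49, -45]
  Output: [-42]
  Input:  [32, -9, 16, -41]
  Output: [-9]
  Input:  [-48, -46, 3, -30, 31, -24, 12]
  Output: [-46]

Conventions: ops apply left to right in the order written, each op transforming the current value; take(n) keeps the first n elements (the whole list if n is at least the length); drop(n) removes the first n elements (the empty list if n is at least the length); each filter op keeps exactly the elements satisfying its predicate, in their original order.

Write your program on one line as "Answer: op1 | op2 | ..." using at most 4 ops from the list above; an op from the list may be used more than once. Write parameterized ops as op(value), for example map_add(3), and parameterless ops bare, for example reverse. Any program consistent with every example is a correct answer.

drop(1) | filter_lt(6) | take(1)

Check, running the answer program on each example:
  [-36, 12, -32, 11, -32, -19, -17] -> [12, -32, 11, -32, -19, -17] -> [-32, -32, -19, -17] -> [-32]
  [-4, 10, -36, 21, 3] -> [10, -36, 21, 3] -> [-36, 3] -> [-36]
  [15, -5, -39, 38] -> [-5, -39, 38] -> [-5, -39] -> [-5]
  [-33, 31, -42, 49, -45] -> [31, -42, 49, -45] -> [-42, -45] -> [-42]
  [32, -9, 16, -41] -> [-9, 16, -41] -> [-9, -41] -> [-9]
  [-48, -46, 3, -30, 31, -24, 12] -> [-46, 3, -30, 31, -24, 12] -> [-46, 3, -30, -24] -> [-46]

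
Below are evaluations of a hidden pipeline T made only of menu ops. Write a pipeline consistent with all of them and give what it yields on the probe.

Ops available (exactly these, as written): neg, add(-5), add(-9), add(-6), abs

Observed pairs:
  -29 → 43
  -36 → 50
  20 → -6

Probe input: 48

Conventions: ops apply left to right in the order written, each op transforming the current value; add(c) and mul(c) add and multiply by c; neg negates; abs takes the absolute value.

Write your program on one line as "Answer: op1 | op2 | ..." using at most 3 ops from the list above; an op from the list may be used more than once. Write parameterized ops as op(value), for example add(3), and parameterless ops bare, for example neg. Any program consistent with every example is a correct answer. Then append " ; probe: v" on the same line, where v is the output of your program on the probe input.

add(-5) | add(-9) | neg ; probe: -34

Check, running the answer program on each example:
  -29 -> -34 -> -43 -> 43
  -36 -> -41 -> -50 -> 50
  20 -> 15 -> 6 -> -6
  probe: 48 -> 43 -> 34 -> -34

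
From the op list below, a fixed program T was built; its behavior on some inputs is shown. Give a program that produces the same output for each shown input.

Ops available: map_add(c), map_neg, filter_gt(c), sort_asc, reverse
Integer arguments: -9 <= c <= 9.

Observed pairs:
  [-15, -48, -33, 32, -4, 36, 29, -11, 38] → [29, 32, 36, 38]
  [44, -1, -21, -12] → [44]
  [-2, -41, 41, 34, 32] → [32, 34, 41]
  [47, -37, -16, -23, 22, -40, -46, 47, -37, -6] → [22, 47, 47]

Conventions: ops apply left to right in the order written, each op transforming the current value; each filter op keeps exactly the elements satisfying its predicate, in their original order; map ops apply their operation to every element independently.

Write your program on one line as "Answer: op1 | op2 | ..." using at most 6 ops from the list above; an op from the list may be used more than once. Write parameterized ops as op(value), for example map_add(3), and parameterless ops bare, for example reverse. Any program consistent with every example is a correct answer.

map_neg | reverse | sort_asc | reverse | map_neg | filter_gt(4)

Check, running the answer program on each example:
  [-15, -48, -33, 32, -4, 36, 29, -11, 38] -> [15, 48, 33, -32, 4, -36, -29, 11, -38] -> [-38, 11, -29, -36, 4, -32, 33, 48, 15] -> [-38, -36, -32, -29, 4, 11, 15, 33, 48] -> [48, 33, 15, 11, 4, -29, -32, -36, -38] -> [-48, -33, -15, -11, -4, 29, 32, 36, 38] -> [29, 32, 36, 38]
  [44, -1, -21, -12] -> [-44, 1, 21, 12] -> [12, 21, 1, -44] -> [-44, 1, 12, 21] -> [21, 12, 1, -44] -> [-21, -12, -1, 44] -> [44]
  [-2, -41, 41, 34, 32] -> [2, 41, -41, -34, -32] -> [-32, -34, -41, 41, 2] -> [-41, -34, -32, 2, 41] -> [41, 2, -32, -34, -41] -> [-41, -2, 32, 34, 41] -> [32, 34, 41]
  [47, -37, -16, -23, 22, -40, -46, 47, -37, -6] -> [-47, 37, 16, 23, -22, 40, 46, -47, 37, 6] -> [6, 37, -47, 46, 40, -22, 23, 16, 37, -47] -> [-47, -47, -22, 6, 16, 23, 37, 37, 40, 46] -> [46, 40, 37, 37, 23, 16, 6, -22, -47, -47] -> [-46, -40, -37, -37, -23, -16, -6, 22, 47, 47] -> [22, 47, 47]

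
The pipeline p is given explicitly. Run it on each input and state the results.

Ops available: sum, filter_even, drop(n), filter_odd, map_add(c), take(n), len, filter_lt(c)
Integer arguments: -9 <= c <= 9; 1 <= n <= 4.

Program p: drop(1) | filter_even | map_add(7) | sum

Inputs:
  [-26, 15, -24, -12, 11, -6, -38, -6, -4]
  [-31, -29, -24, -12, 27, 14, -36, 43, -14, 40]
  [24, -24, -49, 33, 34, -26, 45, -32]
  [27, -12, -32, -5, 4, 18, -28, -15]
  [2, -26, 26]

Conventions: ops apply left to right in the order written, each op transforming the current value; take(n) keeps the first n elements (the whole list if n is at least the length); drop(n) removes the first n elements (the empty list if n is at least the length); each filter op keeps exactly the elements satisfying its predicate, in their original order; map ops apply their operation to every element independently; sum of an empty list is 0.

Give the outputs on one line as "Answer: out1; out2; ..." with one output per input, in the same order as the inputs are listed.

-48; 10; -20; -15; 14

Execution, op by op:
  [-26, 15, -24, -12, 11, -6, -38, -6, -4] -> [15, -24, -12, 11, -6, -38, -6, -4] -> [-24, -12, -6, -38, -6, -4] -> [-17, -5, 1, -31, 1, 3] -> -48
  [-31, -29, -24, -12, 27, 14, -36, 43, -14, 40] -> [-29, -24, -12, 27, 14, -36, 43, -14, 40] -> [-24, -12, 14, -36, -14, 40] -> [-17, -5, 21, -29, -7, 47] -> 10
  [24, -24, -49, 33, 34, -26, 45, -32] -> [-24, -49, 33, 34, -26, 45, -32] -> [-24, 34, -26, -32] -> [-17, 41, -19, -25] -> -20
  [27, -12, -32, -5, 4, 18, -28, -15] -> [-12, -32, -5, 4, 18, -28, -15] -> [-12, -32, 4, 18, -28] -> [-5, -25, 11, 25, -21] -> -15
  [2, -26, 26] -> [-26, 26] -> [-26, 26] -> [-19, 33] -> 14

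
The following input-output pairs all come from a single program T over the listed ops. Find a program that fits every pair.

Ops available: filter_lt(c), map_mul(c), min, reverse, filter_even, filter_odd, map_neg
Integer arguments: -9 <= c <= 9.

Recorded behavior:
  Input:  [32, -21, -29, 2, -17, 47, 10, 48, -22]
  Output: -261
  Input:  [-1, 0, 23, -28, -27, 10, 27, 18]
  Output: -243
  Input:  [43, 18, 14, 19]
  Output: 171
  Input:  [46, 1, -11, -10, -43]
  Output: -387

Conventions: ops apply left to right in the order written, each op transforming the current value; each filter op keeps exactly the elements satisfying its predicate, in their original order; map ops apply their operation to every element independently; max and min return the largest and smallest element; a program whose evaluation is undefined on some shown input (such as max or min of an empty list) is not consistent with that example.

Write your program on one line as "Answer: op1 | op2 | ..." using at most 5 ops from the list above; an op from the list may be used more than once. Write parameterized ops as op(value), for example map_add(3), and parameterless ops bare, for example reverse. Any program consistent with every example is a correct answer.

map_mul(-9) | filter_odd | map_neg | min

Check, running the answer program on each example:
  [32, -21, -29, 2, -17, 47, 10, 48, -22] -> [-288, 189, 261, -18, 153, -423, -90, -432, 198] -> [189, 261, 153, -423] -> [-189, -261, -153, 423] -> -261
  [-1, 0, 23, -28, -27, 10, 27, 18] -> [9, 0, -207, 252, 243, -90, -243, -162] -> [9, -207, 243, -243] -> [-9, 207, -243, 243] -> -243
  [43, 18, 14, 19] -> [-387, -162, -126, -171] -> [-387, -171] -> [387, 171] -> 171
  [46, 1, -11, -10, -43] -> [-414, -9, 99, 90, 387] -> [-9, 99, 387] -> [9, -99, -387] -> -387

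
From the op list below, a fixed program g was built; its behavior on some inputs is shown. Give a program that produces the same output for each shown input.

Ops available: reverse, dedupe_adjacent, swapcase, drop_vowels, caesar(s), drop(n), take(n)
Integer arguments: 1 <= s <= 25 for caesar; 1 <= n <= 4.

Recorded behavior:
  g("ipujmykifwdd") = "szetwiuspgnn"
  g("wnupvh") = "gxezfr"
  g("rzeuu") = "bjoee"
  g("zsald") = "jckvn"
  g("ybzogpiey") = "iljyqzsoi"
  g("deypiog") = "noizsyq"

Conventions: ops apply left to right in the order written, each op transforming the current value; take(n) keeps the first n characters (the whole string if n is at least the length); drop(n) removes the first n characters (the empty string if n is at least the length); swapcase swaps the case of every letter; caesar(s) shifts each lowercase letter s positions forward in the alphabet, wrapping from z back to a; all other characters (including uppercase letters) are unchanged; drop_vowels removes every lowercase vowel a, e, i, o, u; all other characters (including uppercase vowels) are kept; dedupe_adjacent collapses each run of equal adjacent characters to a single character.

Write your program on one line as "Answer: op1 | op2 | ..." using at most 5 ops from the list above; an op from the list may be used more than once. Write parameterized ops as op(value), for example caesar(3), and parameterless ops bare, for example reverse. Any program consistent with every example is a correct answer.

caesar(7) | caesar(16) | caesar(16) | caesar(23)

Check, running the answer program on each example:
  "ipujmykifwdd" -> "pwbqtfrpmdkk" -> "fmrgjvhfctaa" -> "vchwzlxvsjqq" -> "szetwiuspgnn"
  "wnupvh" -> "dubwco" -> "tkrmse" -> "jahciu" -> "gxezfr"
  "rzeuu" -> "yglbb" -> "owbrr" -> "emrhh" -> "bjoee"
  "zsald" -> "gzhsk" -> "wpxia" -> "mfnyq" -> "jckvn"
  "ybzogpiey" -> "figvnwplf" -> "vywldmfbv" -> "lombtcvrl" -> "iljyqzsoi"
  "deypiog" -> "klfwpvn" -> "abvmfld" -> "qrlcvbt" -> "noizsyq"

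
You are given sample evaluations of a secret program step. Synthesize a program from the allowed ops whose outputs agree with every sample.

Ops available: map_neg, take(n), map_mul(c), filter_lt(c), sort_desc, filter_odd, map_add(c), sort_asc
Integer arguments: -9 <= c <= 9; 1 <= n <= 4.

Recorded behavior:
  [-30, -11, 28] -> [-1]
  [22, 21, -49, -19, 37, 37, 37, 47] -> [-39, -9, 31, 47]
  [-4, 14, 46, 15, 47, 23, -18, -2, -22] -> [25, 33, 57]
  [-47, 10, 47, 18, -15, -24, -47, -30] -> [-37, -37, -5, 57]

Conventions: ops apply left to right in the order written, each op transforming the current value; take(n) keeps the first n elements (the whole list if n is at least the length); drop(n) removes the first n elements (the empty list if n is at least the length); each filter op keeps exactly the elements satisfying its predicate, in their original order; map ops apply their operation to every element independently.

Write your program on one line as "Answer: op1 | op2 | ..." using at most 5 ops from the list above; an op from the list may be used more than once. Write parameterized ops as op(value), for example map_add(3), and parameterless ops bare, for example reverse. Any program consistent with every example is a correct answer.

filter_odd | take(4) | map_add(8) | map_add(2) | sort_asc

Check, running the answer program on each example:
  [-30, -11, 28] -> [-11] -> [-11] -> [-3] -> [-1] -> [-1]
  [22, 21, -49, -19, 37, 37, 37, 47] -> [21, -49, -19, 37, 37, 37, 47] -> [21, -49, -19, 37] -> [29, -41, -11, 45] -> [31, -39, -9, 47] -> [-39, -9, 31, 47]
  [-4, 14, 46, 15, 47, 23, -18, -2, -22] -> [15, 47, 23] -> [15, 47, 23] -> [23, 55, 31] -> [25, 57, 33] -> [25, 33, 57]
  [-47, 10, 47, 18, -15, -24, -47, -30] -> [-47, 47, -15, -47] -> [-47, 47, -15, -47] -> [-39, 55, -7, -39] -> [-37, 57, -5, -37] -> [-37, -37, -5, 57]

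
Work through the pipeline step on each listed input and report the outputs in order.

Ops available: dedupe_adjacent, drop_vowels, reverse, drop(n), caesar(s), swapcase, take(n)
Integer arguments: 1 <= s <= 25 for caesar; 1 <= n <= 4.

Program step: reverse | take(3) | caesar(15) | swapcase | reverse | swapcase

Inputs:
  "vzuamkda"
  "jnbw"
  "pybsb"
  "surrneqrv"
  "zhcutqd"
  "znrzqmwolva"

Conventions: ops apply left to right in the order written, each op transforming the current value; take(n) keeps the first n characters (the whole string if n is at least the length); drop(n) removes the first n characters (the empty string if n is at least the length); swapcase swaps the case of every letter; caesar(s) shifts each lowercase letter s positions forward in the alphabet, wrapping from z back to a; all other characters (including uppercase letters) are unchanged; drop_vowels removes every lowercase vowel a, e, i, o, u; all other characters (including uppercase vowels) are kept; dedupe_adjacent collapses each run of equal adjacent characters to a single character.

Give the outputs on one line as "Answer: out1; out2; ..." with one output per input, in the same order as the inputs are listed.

Execution, op by op:
  "vzuamkda" -> "adkmauzv" -> "adk" -> "psz" -> "PSZ" -> "ZSP" -> "zsp"
  "jnbw" -> "wbnj" -> "wbn" -> "lqc" -> "LQC" -> "CQL" -> "cql"
  "pybsb" -> "bsbyp" -> "bsb" -> "qhq" -> "QHQ" -> "QHQ" -> "qhq"
  "surrneqrv" -> "vrqenrrus" -> "vrq" -> "kgf" -> "KGF" -> "FGK" -> "fgk"
  "zhcutqd" -> "dqtuchz" -> "dqt" -> "sfi" -> "SFI" -> "IFS" -> "ifs"
  "znrzqmwolva" -> "avlowmqzrnz" -> "avl" -> "pka" -> "PKA" -> "AKP" -> "akp"

"zsp"; "cql"; "qhq"; "fgk"; "ifs"; "akp"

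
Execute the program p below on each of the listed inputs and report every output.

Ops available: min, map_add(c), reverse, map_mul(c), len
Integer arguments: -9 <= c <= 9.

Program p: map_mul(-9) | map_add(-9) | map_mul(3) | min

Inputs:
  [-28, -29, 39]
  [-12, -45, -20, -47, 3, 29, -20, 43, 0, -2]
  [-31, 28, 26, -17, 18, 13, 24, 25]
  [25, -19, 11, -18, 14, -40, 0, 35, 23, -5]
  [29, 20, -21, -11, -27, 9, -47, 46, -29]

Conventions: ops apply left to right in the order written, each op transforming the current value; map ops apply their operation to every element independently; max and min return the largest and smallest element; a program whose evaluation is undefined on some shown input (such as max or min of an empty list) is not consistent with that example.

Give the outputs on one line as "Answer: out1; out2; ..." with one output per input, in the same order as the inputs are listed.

-1080; -1188; -783; -972; -1269

Execution, op by op:
  [-28, -29, 39] -> [252, 261, -351] -> [243, 252, -360] -> [729, 756, -1080] -> -1080
  [-12, -45, -20, -47, 3, 29, -20, 43, 0, -2] -> [108, 405, 180, 423, -27, -261, 180, -387, 0, 18] -> [99, 396, 171, 414, -36, -270, 171, -396, -9, 9] -> [297, 1188, 513, 1242, -108, -810, 513, -1188, -27, 27] -> -1188
  [-31, 28, 26, -17, 18, 13, 24, 25] -> [279, -252, -234, 153, -162, -117, -216, -225] -> [270, -261, -243, 144, -171, -126, -225, -234] -> [810, -783, -729, 432, -513, -378, -675, -702] -> -783
  [25, -19, 11, -18, 14, -40, 0, 35, 23, -5] -> [-225, 171, -99, 162, -126, 360, 0, -315, -207, 45] -> [-234, 162, -108, 153, -135, 351, -9, -324, -216, 36] -> [-702, 486, -324, 459, -405, 1053, -27, -972, -648, 108] -> -972
  [29, 20, -21, -11, -27, 9, -47, 46, -29] -> [-261, -180, 189, 99, 243, -81, 423, -414, 261] -> [-270, -189, 180, 90, 234, -90, 414, -423, 252] -> [-810, -567, 540, 270, 702, -270, 1242, -1269, 756] -> -1269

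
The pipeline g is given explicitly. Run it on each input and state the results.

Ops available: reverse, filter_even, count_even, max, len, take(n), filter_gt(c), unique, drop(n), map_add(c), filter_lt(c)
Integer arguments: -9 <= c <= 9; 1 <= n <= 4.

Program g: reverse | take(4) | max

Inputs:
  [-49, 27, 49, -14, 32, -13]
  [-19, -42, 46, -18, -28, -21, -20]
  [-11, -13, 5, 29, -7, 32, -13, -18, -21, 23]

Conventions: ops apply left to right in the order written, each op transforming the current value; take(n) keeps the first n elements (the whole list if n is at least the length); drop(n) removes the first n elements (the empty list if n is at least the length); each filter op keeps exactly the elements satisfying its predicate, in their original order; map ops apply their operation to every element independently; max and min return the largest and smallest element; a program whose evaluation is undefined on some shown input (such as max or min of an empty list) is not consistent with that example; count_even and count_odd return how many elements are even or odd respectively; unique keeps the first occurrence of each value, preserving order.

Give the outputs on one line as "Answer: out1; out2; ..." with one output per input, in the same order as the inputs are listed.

Execution, op by op:
  [-49, 27, 49, -14, 32, -13] -> [-13, 32, -14, 49, 27, -49] -> [-13, 32, -14, 49] -> 49
  [-19, -42, 46, -18, -28, -21, -20] -> [-20, -21, -28, -18, 46, -42, -19] -> [-20, -21, -28, -18] -> -18
  [-11, -13, 5, 29, -7, 32, -13, -18, -21, 23] -> [23, -21, -18, -13, 32, -7, 29, 5, -13, -11] -> [23, -21, -18, -13] -> 23

49; -18; 23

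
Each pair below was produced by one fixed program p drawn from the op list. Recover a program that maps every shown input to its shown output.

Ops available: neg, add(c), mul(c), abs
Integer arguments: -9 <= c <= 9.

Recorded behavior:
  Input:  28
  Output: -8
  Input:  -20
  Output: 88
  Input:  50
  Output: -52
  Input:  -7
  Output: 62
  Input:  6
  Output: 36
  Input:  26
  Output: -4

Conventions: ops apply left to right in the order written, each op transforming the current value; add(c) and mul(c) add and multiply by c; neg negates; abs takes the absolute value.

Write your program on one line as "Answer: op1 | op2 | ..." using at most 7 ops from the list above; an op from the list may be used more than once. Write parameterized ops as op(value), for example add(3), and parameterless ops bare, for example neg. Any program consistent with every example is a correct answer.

add(-9) | add(-7) | add(-9) | add(1) | neg | mul(2)

Check, running the answer program on each example:
  28 -> 19 -> 12 -> 3 -> 4 -> -4 -> -8
  -20 -> -29 -> -36 -> -45 -> -44 -> 44 -> 88
  50 -> 41 -> 34 -> 25 -> 26 -> -26 -> -52
  -7 -> -16 -> -23 -> -32 -> -31 -> 31 -> 62
  6 -> -3 -> -10 -> -19 -> -18 -> 18 -> 36
  26 -> 17 -> 10 -> 1 -> 2 -> -2 -> -4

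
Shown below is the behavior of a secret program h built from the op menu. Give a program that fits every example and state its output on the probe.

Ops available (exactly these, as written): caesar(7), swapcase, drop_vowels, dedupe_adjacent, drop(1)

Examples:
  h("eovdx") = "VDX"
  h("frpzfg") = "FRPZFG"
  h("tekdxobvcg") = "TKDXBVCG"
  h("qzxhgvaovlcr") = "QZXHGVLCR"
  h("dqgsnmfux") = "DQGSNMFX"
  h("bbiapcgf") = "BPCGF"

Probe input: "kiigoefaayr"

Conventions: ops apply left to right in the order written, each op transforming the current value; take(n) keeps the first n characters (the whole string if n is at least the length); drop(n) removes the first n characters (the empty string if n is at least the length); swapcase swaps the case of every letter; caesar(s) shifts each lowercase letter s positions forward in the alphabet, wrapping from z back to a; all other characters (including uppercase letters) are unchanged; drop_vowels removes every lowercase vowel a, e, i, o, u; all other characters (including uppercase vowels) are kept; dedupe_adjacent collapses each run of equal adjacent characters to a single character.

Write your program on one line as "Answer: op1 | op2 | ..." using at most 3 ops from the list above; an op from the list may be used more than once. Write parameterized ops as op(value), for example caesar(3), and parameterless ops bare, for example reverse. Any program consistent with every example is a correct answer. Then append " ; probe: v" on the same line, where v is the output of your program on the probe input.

drop_vowels | swapcase | dedupe_adjacent ; probe: "KGFYR"

Check, running the answer program on each example:
  "eovdx" -> "vdx" -> "VDX" -> "VDX"
  "frpzfg" -> "frpzfg" -> "FRPZFG" -> "FRPZFG"
  "tekdxobvcg" -> "tkdxbvcg" -> "TKDXBVCG" -> "TKDXBVCG"
  "qzxhgvaovlcr" -> "qzxhgvvlcr" -> "QZXHGVVLCR" -> "QZXHGVLCR"
  "dqgsnmfux" -> "dqgsnmfx" -> "DQGSNMFX" -> "DQGSNMFX"
  "bbiapcgf" -> "bbpcgf" -> "BBPCGF" -> "BPCGF"
  probe: "kiigoefaayr" -> "kgfyr" -> "KGFYR" -> "KGFYR"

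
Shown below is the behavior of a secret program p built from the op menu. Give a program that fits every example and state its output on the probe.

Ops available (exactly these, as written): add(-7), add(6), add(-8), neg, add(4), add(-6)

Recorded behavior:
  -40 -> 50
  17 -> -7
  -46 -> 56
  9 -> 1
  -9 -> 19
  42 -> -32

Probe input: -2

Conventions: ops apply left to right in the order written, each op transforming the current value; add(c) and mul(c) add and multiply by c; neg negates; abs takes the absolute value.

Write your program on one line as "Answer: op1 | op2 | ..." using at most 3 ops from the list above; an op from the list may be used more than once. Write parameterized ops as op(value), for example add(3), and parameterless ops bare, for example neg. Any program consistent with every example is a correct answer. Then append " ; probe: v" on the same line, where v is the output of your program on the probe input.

add(-6) | neg | add(4) ; probe: 12

Check, running the answer program on each example:
  -40 -> -46 -> 46 -> 50
  17 -> 11 -> -11 -> -7
  -46 -> -52 -> 52 -> 56
  9 -> 3 -> -3 -> 1
  -9 -> -15 -> 15 -> 19
  42 -> 36 -> -36 -> -32
  probe: -2 -> -8 -> 8 -> 12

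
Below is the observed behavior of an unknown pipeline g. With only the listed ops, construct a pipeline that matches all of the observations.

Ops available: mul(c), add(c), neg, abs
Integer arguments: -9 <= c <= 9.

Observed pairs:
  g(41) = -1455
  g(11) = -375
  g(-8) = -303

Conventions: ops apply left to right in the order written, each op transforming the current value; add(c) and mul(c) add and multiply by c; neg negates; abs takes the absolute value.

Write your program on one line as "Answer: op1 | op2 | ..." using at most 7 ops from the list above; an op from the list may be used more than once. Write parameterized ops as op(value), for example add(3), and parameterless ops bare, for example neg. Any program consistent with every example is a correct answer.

mul(-6) | neg | add(-3) | abs | mul(-6) | add(3)

Check, running the answer program on each example:
  41 -> -246 -> 246 -> 243 -> 243 -> -1458 -> -1455
  11 -> -66 -> 66 -> 63 -> 63 -> -378 -> -375
  -8 -> 48 -> -48 -> -51 -> 51 -> -306 -> -303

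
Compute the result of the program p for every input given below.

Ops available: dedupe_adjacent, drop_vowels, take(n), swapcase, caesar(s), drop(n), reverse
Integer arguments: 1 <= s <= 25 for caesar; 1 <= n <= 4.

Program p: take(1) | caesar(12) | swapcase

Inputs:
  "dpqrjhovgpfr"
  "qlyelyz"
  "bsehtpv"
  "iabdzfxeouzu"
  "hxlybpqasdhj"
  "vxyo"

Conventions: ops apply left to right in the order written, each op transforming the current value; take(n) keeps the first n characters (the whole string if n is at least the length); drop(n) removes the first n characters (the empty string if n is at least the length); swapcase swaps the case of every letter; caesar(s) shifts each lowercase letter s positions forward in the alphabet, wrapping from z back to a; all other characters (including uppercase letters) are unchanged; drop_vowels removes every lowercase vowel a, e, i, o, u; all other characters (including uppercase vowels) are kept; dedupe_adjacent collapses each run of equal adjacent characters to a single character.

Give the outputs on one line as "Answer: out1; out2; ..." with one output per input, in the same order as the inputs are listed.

Execution, op by op:
  "dpqrjhovgpfr" -> "d" -> "p" -> "P"
  "qlyelyz" -> "q" -> "c" -> "C"
  "bsehtpv" -> "b" -> "n" -> "N"
  "iabdzfxeouzu" -> "i" -> "u" -> "U"
  "hxlybpqasdhj" -> "h" -> "t" -> "T"
  "vxyo" -> "v" -> "h" -> "H"

"P"; "C"; "N"; "U"; "T"; "H"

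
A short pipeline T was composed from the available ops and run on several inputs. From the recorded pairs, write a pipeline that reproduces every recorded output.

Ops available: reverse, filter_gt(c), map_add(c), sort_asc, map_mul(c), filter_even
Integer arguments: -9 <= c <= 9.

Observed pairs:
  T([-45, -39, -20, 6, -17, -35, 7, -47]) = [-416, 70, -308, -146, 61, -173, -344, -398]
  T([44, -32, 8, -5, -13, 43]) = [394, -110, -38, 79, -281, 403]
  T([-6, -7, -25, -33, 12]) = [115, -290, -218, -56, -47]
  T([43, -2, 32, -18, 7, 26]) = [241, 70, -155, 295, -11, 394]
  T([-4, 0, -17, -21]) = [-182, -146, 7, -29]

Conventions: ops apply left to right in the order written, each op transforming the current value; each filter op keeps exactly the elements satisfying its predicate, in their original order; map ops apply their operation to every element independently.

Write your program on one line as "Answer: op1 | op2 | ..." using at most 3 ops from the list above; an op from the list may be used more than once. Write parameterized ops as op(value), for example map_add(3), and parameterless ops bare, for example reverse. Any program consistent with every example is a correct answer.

map_mul(9) | reverse | map_add(7)

Check, running the answer program on each example:
  [-45, -39, -20, 6, -17, -35, 7, -47] -> [-405, -351, -180, 54, -153, -315, 63, -423] -> [-423, 63, -315, -153, 54, -180, -351, -405] -> [-416, 70, -308, -146, 61, -173, -344, -398]
  [44, -32, 8, -5, -13, 43] -> [396, -288, 72, -45, -117, 387] -> [387, -117, -45, 72, -288, 396] -> [394, -110, -38, 79, -281, 403]
  [-6, -7, -25, -33, 12] -> [-54, -63, -225, -297, 108] -> [108, -297, -225, -63, -54] -> [115, -290, -218, -56, -47]
  [43, -2, 32, -18, 7, 26] -> [387, -18, 288, -162, 63, 234] -> [234, 63, -162, 288, -18, 387] -> [241, 70, -155, 295, -11, 394]
  [-4, 0, -17, -21] -> [-36, 0, -153, -189] -> [-189, -153, 0, -36] -> [-182, -146, 7, -29]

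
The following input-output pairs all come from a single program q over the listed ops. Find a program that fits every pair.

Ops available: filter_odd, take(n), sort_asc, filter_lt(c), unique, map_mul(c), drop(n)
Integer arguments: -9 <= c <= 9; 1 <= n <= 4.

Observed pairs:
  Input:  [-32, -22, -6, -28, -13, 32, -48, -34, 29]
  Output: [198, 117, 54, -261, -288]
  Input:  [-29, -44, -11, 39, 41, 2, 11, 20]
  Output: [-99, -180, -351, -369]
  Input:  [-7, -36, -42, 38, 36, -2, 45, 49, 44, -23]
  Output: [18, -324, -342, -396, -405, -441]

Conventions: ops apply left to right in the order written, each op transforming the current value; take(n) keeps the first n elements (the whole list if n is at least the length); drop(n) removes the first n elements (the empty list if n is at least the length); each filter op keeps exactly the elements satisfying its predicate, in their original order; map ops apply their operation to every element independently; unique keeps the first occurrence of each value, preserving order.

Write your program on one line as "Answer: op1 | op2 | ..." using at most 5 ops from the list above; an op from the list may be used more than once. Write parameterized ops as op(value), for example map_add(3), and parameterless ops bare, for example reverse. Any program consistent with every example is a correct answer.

drop(1) | sort_asc | drop(3) | map_mul(-9)

Check, running the answer program on each example:
  [-32, -22, -6, -28, -13, 32, -48, -34, 29] -> [-22, -6, -28, -13, 32, -48, -34, 29] -> [-48, -34, -28, -22, -13, -6, 29, 32] -> [-22, -13, -6, 29, 32] -> [198, 117, 54, -261, -288]
  [-29, -44, -11, 39, 41, 2, 11, 20] -> [-44, -11, 39, 41, 2, 11, 20] -> [-44, -11, 2, 11, 20, 39, 41] -> [11, 20, 39, 41] -> [-99, -180, -351, -369]
  [-7, -36, -42, 38, 36, -2, 45, 49, 44, -23] -> [-36, -42, 38, 36, -2, 45, 49, 44, -23] -> [-42, -36, -23, -2, 36, 38, 44, 45, 49] -> [-2, 36, 38, 44, 45, 49] -> [18, -324, -342, -396, -405, -441]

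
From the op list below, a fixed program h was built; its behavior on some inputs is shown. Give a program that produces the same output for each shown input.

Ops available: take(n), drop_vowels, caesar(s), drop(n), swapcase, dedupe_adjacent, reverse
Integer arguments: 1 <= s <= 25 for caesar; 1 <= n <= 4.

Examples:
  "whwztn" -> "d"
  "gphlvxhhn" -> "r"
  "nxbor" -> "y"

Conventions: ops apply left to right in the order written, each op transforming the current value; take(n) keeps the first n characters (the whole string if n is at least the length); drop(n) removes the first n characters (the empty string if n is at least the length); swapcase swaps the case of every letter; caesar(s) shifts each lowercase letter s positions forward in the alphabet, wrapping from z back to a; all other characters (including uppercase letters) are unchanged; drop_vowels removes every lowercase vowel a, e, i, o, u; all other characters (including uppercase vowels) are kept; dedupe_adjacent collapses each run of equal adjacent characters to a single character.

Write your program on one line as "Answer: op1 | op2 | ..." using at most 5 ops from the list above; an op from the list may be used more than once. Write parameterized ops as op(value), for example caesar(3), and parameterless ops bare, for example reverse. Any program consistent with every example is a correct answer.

reverse | caesar(10) | take(2) | drop(1)

Check, running the answer program on each example:
  "whwztn" -> "ntzwhw" -> "xdjgrg" -> "xd" -> "d"
  "gphlvxhhn" -> "nhhxvlhpg" -> "xrrhfvrzq" -> "xr" -> "r"
  "nxbor" -> "robxn" -> "bylhx" -> "by" -> "y"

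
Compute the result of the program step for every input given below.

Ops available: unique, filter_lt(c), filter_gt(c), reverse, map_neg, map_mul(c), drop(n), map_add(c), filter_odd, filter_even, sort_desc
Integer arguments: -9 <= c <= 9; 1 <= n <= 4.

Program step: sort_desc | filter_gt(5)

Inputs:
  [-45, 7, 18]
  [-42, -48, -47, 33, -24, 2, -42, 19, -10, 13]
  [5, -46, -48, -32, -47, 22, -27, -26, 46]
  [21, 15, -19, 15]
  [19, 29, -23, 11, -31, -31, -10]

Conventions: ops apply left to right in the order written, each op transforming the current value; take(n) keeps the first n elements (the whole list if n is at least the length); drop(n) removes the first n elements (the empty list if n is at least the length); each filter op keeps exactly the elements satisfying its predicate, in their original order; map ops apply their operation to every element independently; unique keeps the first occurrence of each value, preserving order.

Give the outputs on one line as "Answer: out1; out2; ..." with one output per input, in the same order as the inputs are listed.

[18, 7]; [33, 19, 13]; [46, 22]; [21, 15, 15]; [29, 19, 11]

Execution, op by op:
  [-45, 7, 18] -> [18, 7, -45] -> [18, 7]
  [-42, -48, -47, 33, -24, 2, -42, 19, -10, 13] -> [33, 19, 13, 2, -10, -24, -42, -42, -47, -48] -> [33, 19, 13]
  [5, -46, -48, -32, -47, 22, -27, -26, 46] -> [46, 22, 5, -26, -27, -32, -46, -47, -48] -> [46, 22]
  [21, 15, -19, 15] -> [21, 15, 15, -19] -> [21, 15, 15]
  [19, 29, -23, 11, -31, -31, -10] -> [29, 19, 11, -10, -23, -31, -31] -> [29, 19, 11]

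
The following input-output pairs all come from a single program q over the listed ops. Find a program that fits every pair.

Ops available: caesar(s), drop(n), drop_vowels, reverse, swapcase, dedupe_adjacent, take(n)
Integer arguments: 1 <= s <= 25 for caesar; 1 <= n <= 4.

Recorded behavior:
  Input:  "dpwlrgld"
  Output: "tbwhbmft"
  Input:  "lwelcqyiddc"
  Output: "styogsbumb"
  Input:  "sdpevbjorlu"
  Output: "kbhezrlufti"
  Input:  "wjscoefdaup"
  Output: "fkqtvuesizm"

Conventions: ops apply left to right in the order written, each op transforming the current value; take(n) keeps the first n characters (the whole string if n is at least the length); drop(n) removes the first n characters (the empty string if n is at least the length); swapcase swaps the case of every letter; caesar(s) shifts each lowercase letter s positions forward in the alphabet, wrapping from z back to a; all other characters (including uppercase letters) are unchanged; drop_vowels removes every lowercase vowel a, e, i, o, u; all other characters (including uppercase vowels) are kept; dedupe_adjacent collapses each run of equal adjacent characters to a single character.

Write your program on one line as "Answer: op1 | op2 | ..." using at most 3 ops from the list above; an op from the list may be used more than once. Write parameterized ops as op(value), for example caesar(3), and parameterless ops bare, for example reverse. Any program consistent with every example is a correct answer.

dedupe_adjacent | reverse | caesar(16)

Check, running the answer program on each example:
  "dpwlrgld" -> "dpwlrgld" -> "dlgrlwpd" -> "tbwhbmft"
  "lwelcqyiddc" -> "lwelcqyidc" -> "cdiyqclewl" -> "styogsbumb"
  "sdpevbjorlu" -> "sdpevbjorlu" -> "ulrojbvepds" -> "kbhezrlufti"
  "wjscoefdaup" -> "wjscoefdaup" -> "puadfeocsjw" -> "fkqtvuesizm"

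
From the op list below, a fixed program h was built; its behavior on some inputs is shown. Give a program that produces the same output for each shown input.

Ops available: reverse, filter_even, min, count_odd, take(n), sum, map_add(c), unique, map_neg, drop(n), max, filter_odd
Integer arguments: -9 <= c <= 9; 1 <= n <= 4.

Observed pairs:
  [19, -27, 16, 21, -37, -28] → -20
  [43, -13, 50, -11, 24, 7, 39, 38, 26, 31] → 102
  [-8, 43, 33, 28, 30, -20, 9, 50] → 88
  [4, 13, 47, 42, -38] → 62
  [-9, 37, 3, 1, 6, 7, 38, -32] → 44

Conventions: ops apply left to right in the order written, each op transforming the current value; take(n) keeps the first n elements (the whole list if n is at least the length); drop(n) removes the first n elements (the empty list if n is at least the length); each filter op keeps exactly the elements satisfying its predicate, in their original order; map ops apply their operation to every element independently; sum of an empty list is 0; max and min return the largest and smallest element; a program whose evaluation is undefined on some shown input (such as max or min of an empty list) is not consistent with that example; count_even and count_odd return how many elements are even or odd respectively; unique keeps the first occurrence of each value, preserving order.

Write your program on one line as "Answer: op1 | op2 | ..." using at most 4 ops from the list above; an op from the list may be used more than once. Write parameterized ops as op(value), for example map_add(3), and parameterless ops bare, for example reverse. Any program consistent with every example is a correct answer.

map_add(1) | filter_even | sum

Check, running the answer program on each example:
  [19, -27, 16, 21, -37, -28] -> [20, -26, 17, 22, -36, -27] -> [20, -26, 22, -36] -> -20
  [43, -13, 50, -11, 24, 7, 39, 38, 26, 31] -> [44, -12, 51, -10, 25, 8, 40, 39, 27, 32] -> [44, -12, -10, 8, 40, 32] -> 102
  [-8, 43, 33, 28, 30, -20, 9, 50] -> [-7, 44, 34, 29, 31, -19, 10, 51] -> [44, 34, 10] -> 88
  [4, 13, 47, 42, -38] -> [5, 14, 48, 43, -37] -> [14, 48] -> 62
  [-9, 37, 3, 1, 6, 7, 38, -32] -> [-8, 38, 4, 2, 7, 8, 39, -31] -> [-8, 38, 4, 2, 8] -> 44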